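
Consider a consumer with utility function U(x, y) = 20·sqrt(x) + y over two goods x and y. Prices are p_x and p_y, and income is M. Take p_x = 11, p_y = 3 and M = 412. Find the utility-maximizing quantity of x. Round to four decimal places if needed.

x* = 7.438

Set MRS = p_x/p_y: 10·x^(−1/2) = p_x/p_y.
Thus x* = (10·p_y/p_x)² — independent of M — with the rest of income spent on y.
Plugging in: x* = (10·3/11)² = 7.438.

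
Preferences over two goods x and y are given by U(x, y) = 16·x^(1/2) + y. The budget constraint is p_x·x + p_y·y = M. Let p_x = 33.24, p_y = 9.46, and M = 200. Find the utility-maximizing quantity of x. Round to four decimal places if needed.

x* = 5.1837

Utility is quasi-linear in y; the FOC for x is 8/√x = p_x/p_y.
Thus x* = (8·p_y/p_x)² — independent of M — with the rest of income spent on y.
Plugging in: x* = (8·9.46/33.24)² = 5.1837.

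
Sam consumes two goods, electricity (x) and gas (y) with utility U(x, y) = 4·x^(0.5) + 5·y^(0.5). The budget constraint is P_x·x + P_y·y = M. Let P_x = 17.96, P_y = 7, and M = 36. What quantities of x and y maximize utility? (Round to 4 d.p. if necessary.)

From the CES first-order condition, (4/5)·(y/x)^(0.5) = P_x/P_y.
Hence y/x = ((5/4)·P_x/P_y)^(1/(0.5)), i.e. raised to the 2 power.
Substitute y = (y/x)·x into the budget: x* = M/(P_x + P_y·(y/x)).
Numerically y/x = 10.285765, so x* = 36/(17.96 + 7·10.285765) = 0.4002 and y* = 10.285765·0.4002 = 4.1161.

x* = 0.4002, y* = 4.1161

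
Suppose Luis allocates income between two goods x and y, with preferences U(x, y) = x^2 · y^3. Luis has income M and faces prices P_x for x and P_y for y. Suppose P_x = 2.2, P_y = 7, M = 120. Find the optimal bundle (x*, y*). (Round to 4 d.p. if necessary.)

Demand: x*(P_x,P_y,M) = 0.4·M/P_x and y* = 0.6·M/P_y.
At P_x=2.2, P_y=7, M=120: x* = 0.4·120/2.2 = 21.8182, y* = 10.2857.

x* = 21.8182, y* = 10.2857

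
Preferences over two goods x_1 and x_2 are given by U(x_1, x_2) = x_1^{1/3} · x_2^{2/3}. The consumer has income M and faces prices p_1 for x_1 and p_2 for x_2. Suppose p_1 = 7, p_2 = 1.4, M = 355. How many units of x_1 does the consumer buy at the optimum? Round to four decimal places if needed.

MU_x_1/MU_x_2 = (1/3·x_2)/(2/3·x_1); tangency sets this equal to p_1/p_2.
So 1/3·p_2·x_2 = 2/3·p_1·x_1; combined with the budget, a share 1/3 of income goes to x_1.
Demand: x_1*(p_1,p_2,M) = 1/3·M/p_1 and x_2* = 2/3·M/p_2.
At p_1=7, p_2=1.4, M=355: x_1* = 1/3·355/7 = 16.9048.

x_1* = 16.9048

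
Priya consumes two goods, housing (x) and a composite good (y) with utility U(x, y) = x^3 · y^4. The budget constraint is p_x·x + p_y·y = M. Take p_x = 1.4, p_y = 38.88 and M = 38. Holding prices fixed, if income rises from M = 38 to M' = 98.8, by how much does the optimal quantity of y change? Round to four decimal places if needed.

MU_x/MU_y = (3·y)/(4·x); tangency sets this equal to p_x/p_y.
Rearranging, p_y·y = (4/3)·p_x·x. Substituting into the budget gives p_x·x·(1 + (4/3)) = M.
Demand: x*(p_x,p_y,M) = 3/7·M/p_x and y* = 4/7·M/p_y.
At p_x=1.4, p_y=38.88, M=38: y* = 4/7·38/38.88 = 0.5585.
At M' = 98.8: y* = 1.4521. Change: 1.4521 − 0.5585 = 0.8936.

Δy* = 0.8936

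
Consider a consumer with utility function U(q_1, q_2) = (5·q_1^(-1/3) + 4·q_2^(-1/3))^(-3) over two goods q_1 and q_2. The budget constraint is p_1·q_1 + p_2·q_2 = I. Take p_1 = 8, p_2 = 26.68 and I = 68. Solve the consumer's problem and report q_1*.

q_1* = 3.9662

MU_q_1 ∝ 5·q_1^(-4/3), MU_q_2 ∝ 4·q_2^(-4/3), so MRS = (5/4)·(q_2/q_1)^(4/3) = p_1/p_2.
Hence q_2/q_1 = ((4/5)·p_1/p_2)^(1/(4/3)), i.e. raised to the 0.75 power.
Substitute q_2 = (q_2/q_1)·q_1 into the budget: q_1* = I/(p_1 + p_2·(q_2/q_1)).
Numerically q_2/q_1 = 0.342764, so q_1* = 68/(8 + 26.68·0.342764) = 3.9662.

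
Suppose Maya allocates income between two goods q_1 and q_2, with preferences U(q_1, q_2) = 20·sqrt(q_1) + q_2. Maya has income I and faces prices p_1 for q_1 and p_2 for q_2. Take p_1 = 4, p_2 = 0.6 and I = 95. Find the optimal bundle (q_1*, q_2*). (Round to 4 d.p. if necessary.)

Plugging in: q_1* = (10·0.6/4)² = 2.25, q_2* = 143.3333.

q_1* = 2.25, q_2* = 143.3333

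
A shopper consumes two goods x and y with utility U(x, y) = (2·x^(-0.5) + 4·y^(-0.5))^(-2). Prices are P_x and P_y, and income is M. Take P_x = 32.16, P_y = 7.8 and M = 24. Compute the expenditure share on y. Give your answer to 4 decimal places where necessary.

From the CES first-order condition, (1/2)·(y/x)^(1.5) = P_x/P_y.
Hence y/x = (2·P_x/P_y)^(1/(1.5)), i.e. raised to the 2/3 power.
With the ratio pinned down, the budget gives x* = M/(P_x + P_y·(y/x)) and y* = (y/x)·x*.
Numerically y/x = 4.081636, so x* = 24/(32.16 + 7.8·4.081636) = 0.375 and y* = 4.081636·0.375 = 1.5307.
Expenditure on y: 7.8·1.5307 = 11.9394; share = 0.4975.

share on y = 0.4975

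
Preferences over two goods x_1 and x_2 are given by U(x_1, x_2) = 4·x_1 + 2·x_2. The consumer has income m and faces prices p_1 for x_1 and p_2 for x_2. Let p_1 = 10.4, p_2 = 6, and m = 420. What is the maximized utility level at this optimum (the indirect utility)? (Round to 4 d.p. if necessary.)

V = 161.5385

Linear utility — the consumer picks whichever good has higher MU/price: 4/10.4 = 0.3846 vs 2/6 = 0.3333.
x_1 gives more utility per dollar, so spend all income on x_1: x_1* = m/p_1, x_2* = 0.
Numerically: x_1* = 40.3846, x_2* = 0.
Utility at the optimum: U(40.3846, 0) = 161.5385.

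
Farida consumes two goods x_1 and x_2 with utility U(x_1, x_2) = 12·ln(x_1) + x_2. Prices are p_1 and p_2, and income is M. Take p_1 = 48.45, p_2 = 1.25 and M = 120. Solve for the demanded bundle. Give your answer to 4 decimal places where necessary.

x_1* = 0.3096, x_2* = 84

Set MRS = p_1/p_2: (12/x_1)/1 = p_1/p_2.
So x_1*(p_1,p_2) = 12·p_2/p_1, independent of income; and x_2* = (M − 12·p_2)/p_2.
At the given prices: x_1* = 12·1.25/48.45 = 0.3096, and x_2* = 84.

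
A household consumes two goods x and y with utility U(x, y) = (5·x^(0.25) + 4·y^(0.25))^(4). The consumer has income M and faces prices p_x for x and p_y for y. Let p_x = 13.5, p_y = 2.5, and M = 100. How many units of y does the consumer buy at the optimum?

y* = 22.6308

MU_x ∝ 5·x^(-0.75), MU_y ∝ 4·y^(-0.75), so MRS = (5/4)·(y/x)^(0.75) = p_x/p_y.
Hence y/x = ((4/5)·p_x/p_y)^(1/(0.75)), i.e. raised to the 4/3 power.
Substitute y = (y/x)·x into the budget: x* = M/(p_x + p_y·(y/x)).
Numerically y/x = 7.03577, so x* = 100/(13.5 + 2.5·7.03577) = 3.2165 and y* = 7.03577·3.2165 = 22.6308.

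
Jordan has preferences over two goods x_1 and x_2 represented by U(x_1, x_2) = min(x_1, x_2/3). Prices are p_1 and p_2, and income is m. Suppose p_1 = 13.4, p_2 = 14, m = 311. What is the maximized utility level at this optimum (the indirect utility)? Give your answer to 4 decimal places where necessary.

V = 5.6137

Demand: x_1*(p_1,p_2,m) = m/(p_1 + 3·p_2), x_2* = 3·m/(p_1 + 3·p_2).
Here 13.4 + 3·14 = 55.4, giving x_1* = 5.6137 and x_2* = 16.8412.
Utility at the optimum: U(5.6137, 16.8412) = 5.6137.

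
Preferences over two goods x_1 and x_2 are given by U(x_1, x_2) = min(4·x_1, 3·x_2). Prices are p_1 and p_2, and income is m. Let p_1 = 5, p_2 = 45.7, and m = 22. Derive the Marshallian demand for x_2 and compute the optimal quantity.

With perfect complements, no substitution: consume in ratio x_1:x_2 = 3:4.
Budget: p_1·x_1 + p_2·(4/3)·x_1 = m, so (3·p_1 + 4·p_2)·x_1 = 3·m.
Demand: x_1*(p_1,p_2,m) = 3·m/(3·p_1 + 4·p_2), x_2* = 4·m/(3·p_1 + 4·p_2).
Here 3·5 + 4·45.7 = 197.8, giving x_2* = 0.4449.

x_2* = 0.4449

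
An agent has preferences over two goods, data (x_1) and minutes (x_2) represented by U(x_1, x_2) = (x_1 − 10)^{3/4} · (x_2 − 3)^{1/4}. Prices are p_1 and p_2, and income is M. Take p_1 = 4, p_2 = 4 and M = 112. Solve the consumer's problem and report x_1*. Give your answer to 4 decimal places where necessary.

x_1* = 21.25

MRS = 3·(x_2−3)/(x_1−10). Tangency with p_1/p_2 gives x_2−3 = (1/3)·(p_1/p_2)·(x_1−10).
Substituting into the budget: x_1* = 10 + 0.75·(M − 10·p_1 − 3·p_2)/p_1, and x_2* = 3 + 0.25·(…)/p_2.
Discretionary income = 112 − 10·4 − 3·4 = 60; x_1* = 10 + 0.75·60/4 = 21.25.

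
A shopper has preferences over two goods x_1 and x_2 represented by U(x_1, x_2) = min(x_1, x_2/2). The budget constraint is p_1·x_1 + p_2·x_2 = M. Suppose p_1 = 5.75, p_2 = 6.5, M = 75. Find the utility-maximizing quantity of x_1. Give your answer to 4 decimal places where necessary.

x_1* = 4

With perfect complements, no substitution: consume in ratio x_1:x_2 = 1:2.
Budget: p_1·x_1 + p_2·2·x_1 = M, so (p_1 + 2·p_2)·x_1 = M.
Demand: x_1*(p_1,p_2,M) = M/(p_1 + 2·p_2), x_2* = 2·M/(p_1 + 2·p_2).
Here 5.75 + 2·6.5 = 18.75, giving x_1* = 4.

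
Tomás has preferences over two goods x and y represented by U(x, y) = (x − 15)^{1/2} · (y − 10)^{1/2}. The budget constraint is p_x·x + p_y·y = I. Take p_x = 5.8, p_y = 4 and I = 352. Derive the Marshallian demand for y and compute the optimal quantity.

y* = 38.125

MRS = (y−10)/(x−15). Tangency with p_x/p_y gives y−10 = (p_x/p_y)·(x−15).
Substituting into the budget: x* = 15 + 0.5·(I − 15·p_x − 10·p_y)/p_x, and y* = 10 + 0.5·(…)/p_y.
Discretionary income = 352 − 15·5.8 − 10·4 = 225; y* = 10 + 0.5·225/4 = 38.125.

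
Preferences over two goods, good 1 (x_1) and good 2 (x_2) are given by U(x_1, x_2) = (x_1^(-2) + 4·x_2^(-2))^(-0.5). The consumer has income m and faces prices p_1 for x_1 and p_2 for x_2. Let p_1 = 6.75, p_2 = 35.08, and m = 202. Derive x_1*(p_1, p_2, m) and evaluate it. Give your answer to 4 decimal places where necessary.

x_1* = 5.193

With the ratio pinned down, the budget gives x_1* = m/(p_1 + p_2·(x_2/x_1)) and x_2* = (x_2/x_1)·x_1*.
Numerically x_2/x_1 = 0.916434, so x_1* = 202/(6.75 + 35.08·0.916434) = 5.193.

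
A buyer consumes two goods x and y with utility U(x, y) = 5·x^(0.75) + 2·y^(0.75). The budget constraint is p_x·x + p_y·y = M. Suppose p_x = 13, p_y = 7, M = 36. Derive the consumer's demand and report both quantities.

x* = 2.3791, y* = 0.7245

MU_x ∝ 5·x^(-0.25), MU_y ∝ 2·y^(-0.25), so MRS = (5/2)·(y/x)^(0.25) = p_x/p_y.
Hence y/x = ((2/5)·p_x/p_y)^(1/(0.25)), i.e. raised to the 4 power.
Substitute y = (y/x)·x into the budget: x* = M/(p_x + p_y·(y/x)).
Numerically y/x = 0.304524, so x* = 36/(13 + 7·0.304524) = 2.3791 and y* = 0.304524·2.3791 = 0.7245.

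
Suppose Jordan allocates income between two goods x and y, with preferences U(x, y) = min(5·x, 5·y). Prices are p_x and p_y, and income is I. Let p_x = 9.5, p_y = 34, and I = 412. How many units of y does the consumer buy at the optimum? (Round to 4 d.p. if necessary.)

y* = 9.4713

Demand: x*(p_x,p_y,I) = 5·I/(5·p_x + 5·p_y), y* = 5·I/(5·p_x + 5·p_y).
Here 5·9.5 + 5·34 = 217.5, giving y* = 9.4713.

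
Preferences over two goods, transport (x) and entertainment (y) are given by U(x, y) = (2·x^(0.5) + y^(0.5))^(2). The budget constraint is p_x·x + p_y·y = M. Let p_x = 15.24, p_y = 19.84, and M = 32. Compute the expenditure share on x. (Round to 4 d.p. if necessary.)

share on x = 0.8389

From the CES first-order condition, 2·(y/x)^(0.5) = p_x/p_y.
Hence y/x = ((1/2)·p_x/p_y)^(1/(0.5)), i.e. raised to the 2 power.
Substitute y = (y/x)·x into the budget: x* = M/(p_x + p_y·(y/x)).
Numerically y/x = 0.147512, so x* = 32/(15.24 + 19.84·0.147512) = 1.7615 and y* = 0.147512·1.7615 = 0.2598.
Expenditure on x: 15.24·1.7615 = 26.8448; share = 0.8389.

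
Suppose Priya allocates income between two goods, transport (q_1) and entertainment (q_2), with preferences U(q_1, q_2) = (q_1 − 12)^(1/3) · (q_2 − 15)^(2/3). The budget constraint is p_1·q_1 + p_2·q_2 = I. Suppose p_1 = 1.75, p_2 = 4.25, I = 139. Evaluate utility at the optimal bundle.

This is Cobb-Douglas in (q_1−12, q_2−15): tangency gives 1/3·p_2·(q_2−15) = 2/3·p_1·(q_1−12).
After buying the subsistence bundle (12, 15), a share 1/3 of the remaining income goes to q_1: q_1* = 12 + 1/3·(I − 12p_1 − 15p_2)/p_1.
Discretionary income = 139 − 12·1.75 − 15·4.25 = 54.25; q_1* = 12 + 1/3·54.25/1.75 = 22.3333; q_2* = 15 + 2/3·54.25/4.25 = 23.5098.
Utility at the optimum: U(22.3333, 23.5098) = 9.0788.

V = 9.0788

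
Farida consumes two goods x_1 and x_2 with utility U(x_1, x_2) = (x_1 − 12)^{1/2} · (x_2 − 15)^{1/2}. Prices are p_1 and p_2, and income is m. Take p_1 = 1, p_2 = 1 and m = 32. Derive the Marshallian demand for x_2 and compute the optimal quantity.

x_2* = 17.5

Discretionary income = 32 − 12·1 − 15·1 = 5; x_2* = 15 + 0.5·5/1 = 17.5.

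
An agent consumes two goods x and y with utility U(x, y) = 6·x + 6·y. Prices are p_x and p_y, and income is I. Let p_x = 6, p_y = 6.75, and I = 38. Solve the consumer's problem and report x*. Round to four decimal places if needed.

x* = 6.3333

Linear utility — the consumer picks whichever good has higher MU/price: 6/6 = 1 vs 6/6.75 = 0.8889.
x gives more utility per dollar, so spend all income on x: x* = I/p_x, y* = 0.
Numerically: x* = 6.3333, y* = 0.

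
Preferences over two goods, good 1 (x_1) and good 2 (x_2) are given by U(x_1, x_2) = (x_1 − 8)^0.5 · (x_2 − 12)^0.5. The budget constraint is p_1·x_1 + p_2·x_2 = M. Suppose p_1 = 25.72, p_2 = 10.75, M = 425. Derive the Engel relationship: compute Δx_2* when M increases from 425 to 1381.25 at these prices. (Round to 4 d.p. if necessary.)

This is Cobb-Douglas in (x_1−8, x_2−12): tangency gives 0.5·p_2·(x_2−12) = 0.5·p_1·(x_1−8).
After buying the subsistence bundle (8, 12), a share 0.5 of the remaining income goes to x_1: x_1* = 8 + 0.5·(M − 8p_1 − 12p_2)/p_1.
Discretionary income = 425 − 8·25.72 − 12·10.75 = 90.24; x_2* = 12 + 0.5·90.24/10.75 = 16.1972.
At M' = 1381.25: x_2* = 60.674. Change: 60.674 − 16.1972 = 44.4767.

Δx_2* = 44.4767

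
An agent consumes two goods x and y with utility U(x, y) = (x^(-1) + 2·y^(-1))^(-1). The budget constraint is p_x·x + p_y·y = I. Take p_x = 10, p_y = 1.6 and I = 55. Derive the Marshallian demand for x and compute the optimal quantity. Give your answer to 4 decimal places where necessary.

MU_x ∝ x^(-2), MU_y ∝ 2·y^(-2), so MRS = (1/2)·(y/x)^(2) = p_x/p_y.
Hence y/x = (2·p_x/p_y)^(1/(2)), i.e. raised to the 0.5 power.
Substitute y = (y/x)·x into the budget: x* = I/(p_x + p_y·(y/x)).
Numerically y/x = 3.535534, so x* = 55/(10 + 1.6·3.535534) = 3.5128.

x* = 3.5128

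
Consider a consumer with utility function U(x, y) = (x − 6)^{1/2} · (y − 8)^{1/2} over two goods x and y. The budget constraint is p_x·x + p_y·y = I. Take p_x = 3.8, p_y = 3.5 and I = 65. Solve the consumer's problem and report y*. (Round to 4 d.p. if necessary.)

This is Cobb-Douglas in (x−6, y−8): tangency gives 0.5·p_y·(y−8) = 0.5·p_x·(x−6).
Substituting into the budget: x* = 6 + 0.5·(I − 6·p_x − 8·p_y)/p_x, and y* = 8 + 0.5·(…)/p_y.
Discretionary income = 65 − 6·3.8 − 8·3.5 = 14.2; y* = 8 + 0.5·14.2/3.5 = 10.0286.

y* = 10.0286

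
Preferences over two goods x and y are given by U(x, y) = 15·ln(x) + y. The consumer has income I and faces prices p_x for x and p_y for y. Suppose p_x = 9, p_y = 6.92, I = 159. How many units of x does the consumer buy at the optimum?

x* = 11.5333

MU_x = 15/x, MU_y = 1. Tangency: 15/x = p_x/p_y.
So x*(p_x,p_y) = 15·p_y/p_x, independent of income; and y* = (I − 15·p_y)/p_y.
At the given prices: x* = 15·6.92/9 = 11.5333.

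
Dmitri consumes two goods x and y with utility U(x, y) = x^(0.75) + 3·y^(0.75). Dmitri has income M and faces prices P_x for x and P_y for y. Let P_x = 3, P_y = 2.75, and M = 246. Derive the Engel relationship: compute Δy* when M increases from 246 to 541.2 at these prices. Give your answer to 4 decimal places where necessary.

Δy* = 106.3343

From the CES first-order condition, (1/3)·(y/x)^(0.25) = P_x/P_y.
Hence y/x = (3·P_x/P_y)^(1/(0.25)), i.e. raised to the 4 power.
With the ratio pinned down, the budget gives x* = M/(P_x + P_y·(y/x)) and y* = (y/x)·x*.
Numerically y/x = 114.720033, so x* = 246/(3 + 2.75·114.720033) = 0.7724 and y* = 114.720033·0.7724 = 88.6119.
At M' = 541.2: y* = 194.9462. Change: 194.9462 − 88.6119 = 106.3343.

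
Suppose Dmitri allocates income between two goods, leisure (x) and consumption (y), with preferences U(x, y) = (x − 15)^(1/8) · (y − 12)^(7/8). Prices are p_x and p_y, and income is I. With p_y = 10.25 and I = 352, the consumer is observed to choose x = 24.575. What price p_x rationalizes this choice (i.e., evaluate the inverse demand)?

This is Cobb-Douglas in (x−15, y−12): tangency gives 0.125·p_y·(y−12) = 0.875·p_x·(x−15).
After buying the subsistence bundle (15, 12), a share 0.125 of the remaining income goes to x: x* = 15 + 0.125·(I − 15p_x − 12p_y)/p_x.
Set x* = 24.575 in the demand function and solve for p_x: p_x = 2.5.

p_x = 2.5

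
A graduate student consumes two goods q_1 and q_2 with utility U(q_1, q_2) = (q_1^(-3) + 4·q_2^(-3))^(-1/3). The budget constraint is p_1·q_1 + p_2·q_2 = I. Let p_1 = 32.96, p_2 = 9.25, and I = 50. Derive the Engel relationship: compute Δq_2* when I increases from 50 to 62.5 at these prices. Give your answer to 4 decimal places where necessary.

Δq_2* = 0.4769

From the CES first-order condition, (1/4)·(q_2/q_1)^(4) = p_1/p_2.
Solve for the ratio: q_2/q_1 = [4·p_1/p_2]^(0.25).
Substitute q_2 = (q_2/q_1)·q_1 into the budget: q_1* = I/(p_1 + p_2·(q_2/q_1)).
Numerically q_2/q_1 = 1.943016, so q_1* = 50/(32.96 + 9.25·1.943016) = 0.9817 and q_2* = 1.943016·0.9817 = 1.9074.
At I' = 62.5: q_2* = 2.3843. Change: 2.3843 − 1.9074 = 0.4769.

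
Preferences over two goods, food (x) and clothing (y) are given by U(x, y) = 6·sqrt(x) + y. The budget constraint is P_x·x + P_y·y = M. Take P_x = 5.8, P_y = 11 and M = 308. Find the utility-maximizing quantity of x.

x* = 32.3722

Set MRS = P_x/P_y: 3·x^(−1/2) = P_x/P_y.
Thus x* = (3·P_y/P_x)² — independent of M — with the rest of income spent on y.
Plugging in: x* = (3·11/5.8)² = 32.3722.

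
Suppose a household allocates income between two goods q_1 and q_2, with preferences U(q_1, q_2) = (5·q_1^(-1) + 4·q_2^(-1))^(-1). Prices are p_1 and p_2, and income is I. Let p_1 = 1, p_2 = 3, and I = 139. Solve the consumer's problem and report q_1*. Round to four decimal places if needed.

From the CES first-order condition, (5/4)·(q_2/q_1)^(2) = p_1/p_2.
Solve for the ratio: q_2/q_1 = [(4/5)·p_1/p_2]^(0.5).
Substitute q_2 = (q_2/q_1)·q_1 into the budget: q_1* = I/(p_1 + p_2·(q_2/q_1)).
Numerically q_2/q_1 = 0.516398, so q_1* = 139/(1 + 3·0.516398) = 54.5271.

q_1* = 54.5271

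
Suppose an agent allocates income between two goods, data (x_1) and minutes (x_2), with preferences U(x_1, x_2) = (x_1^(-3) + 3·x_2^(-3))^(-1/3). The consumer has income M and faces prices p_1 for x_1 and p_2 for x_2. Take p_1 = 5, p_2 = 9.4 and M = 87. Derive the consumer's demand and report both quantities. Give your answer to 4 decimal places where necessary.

x_1* = 5.5895, x_2* = 6.2822

From the CES first-order condition, (1/3)·(x_2/x_1)^(4) = p_1/p_2.
Hence x_2/x_1 = (3·p_1/p_2)^(1/(4)), i.e. raised to the 0.25 power.
Substitute x_2 = (x_2/x_1)·x_1 into the budget: x_1* = M/(p_1 + p_2·(x_2/x_1)).
Numerically x_2/x_1 = 1.123934, so x_1* = 87/(5 + 9.4·1.123934) = 5.5895 and x_2* = 1.123934·5.5895 = 6.2822.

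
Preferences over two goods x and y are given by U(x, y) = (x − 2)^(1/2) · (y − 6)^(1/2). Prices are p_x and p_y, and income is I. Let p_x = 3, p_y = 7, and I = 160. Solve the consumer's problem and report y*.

This is Cobb-Douglas in (x−2, y−6): tangency gives 0.5·p_y·(y−6) = 0.5·p_x·(x−2).
Substituting into the budget: x* = 2 + 0.5·(I − 2·p_x − 6·p_y)/p_x, and y* = 6 + 0.5·(…)/p_y.
Discretionary income = 160 − 2·3 − 6·7 = 112; y* = 6 + 0.5·112/7 = 14.

y* = 14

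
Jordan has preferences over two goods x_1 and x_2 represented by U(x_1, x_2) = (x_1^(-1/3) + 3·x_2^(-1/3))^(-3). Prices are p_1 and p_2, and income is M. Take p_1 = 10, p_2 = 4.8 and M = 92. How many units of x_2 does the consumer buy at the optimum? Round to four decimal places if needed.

From the CES first-order condition, (1/3)·(x_2/x_1)^(4/3) = p_1/p_2.
Hence x_2/x_1 = (3·p_1/p_2)^(1/(4/3)), i.e. raised to the 0.75 power.
Substitute x_2 = (x_2/x_1)·x_1 into the budget: x_1* = M/(p_1 + p_2·(x_2/x_1)).
Numerically x_2/x_1 = 3.952847, so x_1* = 92/(10 + 4.8·3.952847) = 3.1753 and x_2* = 3.952847·3.1753 = 12.5515.

x_2* = 12.5515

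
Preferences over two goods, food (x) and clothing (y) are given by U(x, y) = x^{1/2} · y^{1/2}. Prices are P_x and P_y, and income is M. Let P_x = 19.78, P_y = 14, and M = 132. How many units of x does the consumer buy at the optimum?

Demand: x*(P_x,P_y,M) = 0.5·M/P_x and y* = 0.5·M/P_y.
At P_x=19.78, P_y=14, M=132: x* = 0.5·132/19.78 = 3.3367.

x* = 3.3367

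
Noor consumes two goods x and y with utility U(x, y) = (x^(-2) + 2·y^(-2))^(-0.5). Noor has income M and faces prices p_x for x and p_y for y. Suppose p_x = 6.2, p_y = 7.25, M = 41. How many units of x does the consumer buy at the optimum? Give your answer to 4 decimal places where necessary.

x* = 2.7572

MU_x ∝ x^(-3), MU_y ∝ 2·y^(-3), so MRS = (1/2)·(y/x)^(3) = p_x/p_y.
Hence y/x = (2·p_x/p_y)^(1/(3)), i.e. raised to the 1/3 power.
With the ratio pinned down, the budget gives x* = M/(p_x + p_y·(y/x)) and y* = (y/x)·x*.
Numerically y/x = 1.195899, so x* = 41/(6.2 + 7.25·1.195899) = 2.7572.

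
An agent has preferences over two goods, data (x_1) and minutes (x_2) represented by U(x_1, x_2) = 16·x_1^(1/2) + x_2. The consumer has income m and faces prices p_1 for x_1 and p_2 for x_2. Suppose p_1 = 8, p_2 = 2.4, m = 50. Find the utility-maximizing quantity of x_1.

x_1* = 5.76

MU_x_1 = 8/√x_1, MU_x_2 = 1. Tangency: 8/√x_1 = p_1/p_2.
Thus x_1* = (8·p_2/p_1)² — independent of m — with the rest of income spent on x_2.
Plugging in: x_1* = (8·2.4/8)² = 5.76.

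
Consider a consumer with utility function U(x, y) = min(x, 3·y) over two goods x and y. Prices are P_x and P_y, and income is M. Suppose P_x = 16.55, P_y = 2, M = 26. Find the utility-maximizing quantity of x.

x* = 1.5102

Leontief preferences: the optimum is at the kink where x/3 = y/1, i.e. y = (1/3)·x.
Budget: P_x·x + P_y·(1/3)·x = M, so (3·P_x + P_y)·x = 3·M.
Demand: x*(P_x,P_y,M) = 3·M/(3·P_x + P_y), y* = M/(3·P_x + P_y).
Here 3·16.55 + 2 = 51.65, giving x* = 1.5102.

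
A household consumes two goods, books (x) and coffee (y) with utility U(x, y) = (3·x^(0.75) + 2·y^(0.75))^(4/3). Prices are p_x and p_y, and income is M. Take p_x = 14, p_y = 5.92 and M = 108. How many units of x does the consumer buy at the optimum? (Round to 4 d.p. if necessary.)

x* = 2.1355

MRS = MU_x/MU_y = (3/2)·(y/x)^(0.25). Set equal to p_x/p_y.
Solve for the ratio: y/x = [(2/3)·p_x/p_y]^(4).
Substitute y = (y/x)·x into the budget: x* = M/(p_x + p_y·(y/x)).
Numerically y/x = 6.178176, so x* = 108/(14 + 5.92·6.178176) = 2.1355.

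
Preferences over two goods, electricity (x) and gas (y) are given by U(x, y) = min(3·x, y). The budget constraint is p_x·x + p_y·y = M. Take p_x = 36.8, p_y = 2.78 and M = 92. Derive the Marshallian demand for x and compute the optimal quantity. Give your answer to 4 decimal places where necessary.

With perfect complements, no substitution: consume in ratio x:y = 1:3.
Budget: p_x·x + p_y·3·x = M, so (p_x + 3·p_y)·x = M.
Demand: x*(p_x,p_y,M) = M/(p_x + 3·p_y), y* = 3·M/(p_x + 3·p_y).
Here 36.8 + 3·2.78 = 45.14, giving x* = 2.0381.

x* = 2.0381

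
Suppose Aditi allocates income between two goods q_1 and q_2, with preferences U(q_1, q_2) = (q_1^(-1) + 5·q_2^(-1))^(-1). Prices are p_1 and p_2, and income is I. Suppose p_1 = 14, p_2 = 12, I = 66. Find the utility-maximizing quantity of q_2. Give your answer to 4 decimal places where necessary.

MRS = MU_q_1/MU_q_2 = (1/5)·(q_2/q_1)^(2). Set equal to p_1/p_2.
Solve for the ratio: q_2/q_1 = [5·p_1/p_2]^(0.5).
With the ratio pinned down, the budget gives q_1* = I/(p_1 + p_2·(q_2/q_1)) and q_2* = (q_2/q_1)·q_1*.
Numerically q_2/q_1 = 2.415229, so q_1* = 66/(14 + 12·2.415229) = 1.5355 and q_2* = 2.415229·1.5355 = 3.7086.

q_2* = 3.7086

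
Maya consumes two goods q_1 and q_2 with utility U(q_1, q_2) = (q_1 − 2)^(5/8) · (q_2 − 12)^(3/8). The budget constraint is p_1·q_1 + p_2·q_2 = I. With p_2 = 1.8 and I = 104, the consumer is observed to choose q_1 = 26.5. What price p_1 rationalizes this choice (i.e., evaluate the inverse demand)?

p_1 = 2

Let q_1' = q_1−2, q_2' = q_2−12. MRS = (5/3)·q_2'/q_1' = p_1/p_2.
After buying the subsistence bundle (2, 12), a share 0.625 of the remaining income goes to q_1: q_1* = 2 + 0.625·(I − 2p_1 − 12p_2)/p_1.
Set q_1* = 26.5 in the demand function and solve for p_1: p_1 = 2.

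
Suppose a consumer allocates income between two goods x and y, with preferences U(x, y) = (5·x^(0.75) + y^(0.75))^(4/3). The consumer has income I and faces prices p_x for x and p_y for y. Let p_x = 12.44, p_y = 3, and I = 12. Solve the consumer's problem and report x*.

MRS = MU_x/MU_y = 5·(y/x)^(0.25). Set equal to p_x/p_y.
Solve for the ratio: y/x = [(1/5)·p_x/p_y]^(4).
Substitute y = (y/x)·x into the budget: x* = I/(p_x + p_y·(y/x)).
Numerically y/x = 0.47306, so x* = 12/(12.44 + 3·0.47306) = 0.8659.

x* = 0.8659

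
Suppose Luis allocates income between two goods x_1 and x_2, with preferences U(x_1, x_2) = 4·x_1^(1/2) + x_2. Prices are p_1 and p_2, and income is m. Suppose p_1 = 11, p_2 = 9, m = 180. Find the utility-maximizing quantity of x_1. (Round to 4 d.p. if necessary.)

Set MRS = p_1/p_2: 2·x_1^(−1/2) = p_1/p_2.
Thus x_1* = (2·p_2/p_1)² — independent of m — with the rest of income spent on x_2.
Plugging in: x_1* = (2·9/11)² = 2.6777.

x_1* = 2.6777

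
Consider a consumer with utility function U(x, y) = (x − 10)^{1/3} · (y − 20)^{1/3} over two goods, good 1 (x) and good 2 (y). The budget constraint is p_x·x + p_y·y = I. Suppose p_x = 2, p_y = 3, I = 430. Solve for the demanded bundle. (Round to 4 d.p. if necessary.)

x* = 97.5, y* = 78.3333

Let x' = x−10, y' = y−20. MRS = y'/x' = p_x/p_y.
After buying the subsistence bundle (10, 20), a share 0.5 of the remaining income goes to x: x* = 10 + 0.5·(I − 10p_x − 20p_y)/p_x.
Discretionary income = 430 − 10·2 − 20·3 = 350; x* = 10 + 0.5·350/2 = 97.5; y* = 20 + 0.5·350/3 = 78.3333.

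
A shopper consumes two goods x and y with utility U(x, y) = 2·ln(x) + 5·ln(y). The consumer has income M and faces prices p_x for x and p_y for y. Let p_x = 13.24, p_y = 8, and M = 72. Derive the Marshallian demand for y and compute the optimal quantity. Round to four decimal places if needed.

At p_x=13.24, p_y=8, M=72: y* = 5/7·72/8 = 6.4286.

y* = 6.4286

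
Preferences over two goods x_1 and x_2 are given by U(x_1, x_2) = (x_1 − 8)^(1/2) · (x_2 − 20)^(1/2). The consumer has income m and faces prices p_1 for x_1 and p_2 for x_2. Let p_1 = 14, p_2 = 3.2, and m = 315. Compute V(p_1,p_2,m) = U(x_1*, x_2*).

V = 10.3835

Discretionary income = 315 − 8·14 − 20·3.2 = 139; x_1* = 8 + 0.5·139/14 = 12.9643; x_2* = 20 + 0.5·139/3.2 = 41.7188.
Utility at the optimum: U(12.9643, 41.7188) = 10.3835.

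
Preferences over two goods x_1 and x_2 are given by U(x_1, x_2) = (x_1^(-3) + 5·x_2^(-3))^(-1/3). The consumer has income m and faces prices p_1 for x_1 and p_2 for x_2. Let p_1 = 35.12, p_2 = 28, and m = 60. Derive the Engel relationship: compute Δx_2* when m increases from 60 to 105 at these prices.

From the CES first-order condition, (1/5)·(x_2/x_1)^(4) = p_1/p_2.
Solve for the ratio: x_2/x_1 = [5·p_1/p_2]^(0.25).
Substitute x_2 = (x_2/x_1)·x_1 into the budget: x_1* = m/(p_1 + p_2·(x_2/x_1)).
Numerically x_2/x_1 = 1.582492, so x_1* = 60/(35.12 + 28·1.582492) = 0.7554 and x_2* = 1.582492·0.7554 = 1.1954.
At m' = 105: x_2* = 2.0919. Change: 2.0919 − 1.1954 = 0.8965.

Δx_2* = 0.8965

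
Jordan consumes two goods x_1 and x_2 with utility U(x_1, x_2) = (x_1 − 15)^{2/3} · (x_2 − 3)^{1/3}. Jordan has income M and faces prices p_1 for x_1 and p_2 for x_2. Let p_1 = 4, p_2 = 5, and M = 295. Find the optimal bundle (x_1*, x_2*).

Let x_1' = x_1−15, x_2' = x_2−3. MRS = 2·x_2'/x_1' = p_1/p_2.
Substituting into the budget: x_1* = 15 + 2/3·(M − 15·p_1 − 3·p_2)/p_1, and x_2* = 3 + 1/3·(…)/p_2.
Discretionary income = 295 − 15·4 − 3·5 = 220; x_1* = 15 + 2/3·220/4 = 51.6667; x_2* = 3 + 1/3·220/5 = 17.6667.

x_1* = 51.6667, x_2* = 17.6667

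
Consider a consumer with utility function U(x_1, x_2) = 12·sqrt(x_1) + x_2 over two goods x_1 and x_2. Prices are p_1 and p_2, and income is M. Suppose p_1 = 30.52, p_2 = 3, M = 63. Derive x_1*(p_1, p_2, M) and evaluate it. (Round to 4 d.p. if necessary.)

Utility is quasi-linear in x_2; the FOC for x_1 is 6/√x_1 = p_1/p_2.
Solve: √x_1 = 6·p_2/p_1, so x_1*(p_1,p_2) = (6·p_2/p_1)², and x_2* = (M − p_1·x_1*)/p_2.
Plugging in: x_1* = (6·3/30.52)² = 0.3478.

x_1* = 0.3478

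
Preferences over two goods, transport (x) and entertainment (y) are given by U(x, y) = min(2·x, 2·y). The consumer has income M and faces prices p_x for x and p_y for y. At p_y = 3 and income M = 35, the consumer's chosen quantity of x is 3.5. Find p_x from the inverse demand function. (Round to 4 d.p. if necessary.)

With perfect complements, no substitution: consume in ratio x:y = 2:2.
Budget: p_x·x + p_y·x = M, so (2·p_x + 2·p_y)·x = 2·M.
Demand: x*(p_x,p_y,M) = 2·M/(2·p_x + 2·p_y), y* = 2·M/(2·p_x + 2·p_y).
Set x* = 3.5 in the demand function and solve for p_x: p_x = 7.

p_x = 7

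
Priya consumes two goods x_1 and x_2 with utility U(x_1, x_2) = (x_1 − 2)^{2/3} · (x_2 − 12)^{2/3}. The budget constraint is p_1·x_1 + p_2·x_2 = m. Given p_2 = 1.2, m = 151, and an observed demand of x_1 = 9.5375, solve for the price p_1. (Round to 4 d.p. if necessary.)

p_1 = 8

MRS = (x_2−12)/(x_1−2). Tangency with p_1/p_2 gives x_2−12 = (p_1/p_2)·(x_1−2).
Substituting into the budget: x_1* = 2 + 0.5·(m − 2·p_1 − 12·p_2)/p_1, and x_2* = 12 + 0.5·(…)/p_2.
Set x_1* = 9.5375 in the demand function and solve for p_1: p_1 = 8.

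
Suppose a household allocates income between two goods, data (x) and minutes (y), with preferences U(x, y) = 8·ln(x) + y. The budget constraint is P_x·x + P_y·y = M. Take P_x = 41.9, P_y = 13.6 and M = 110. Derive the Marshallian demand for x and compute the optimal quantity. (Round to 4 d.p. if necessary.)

x* = 2.5967

MU_x = 8/x, MU_y = 1. Tangency: 8/x = P_x/P_y.
So x*(P_x,P_y) = 8·P_y/P_x, independent of income; and y* = (M − 8·P_y)/P_y.
At the given prices: x* = 8·13.6/41.9 = 2.5967.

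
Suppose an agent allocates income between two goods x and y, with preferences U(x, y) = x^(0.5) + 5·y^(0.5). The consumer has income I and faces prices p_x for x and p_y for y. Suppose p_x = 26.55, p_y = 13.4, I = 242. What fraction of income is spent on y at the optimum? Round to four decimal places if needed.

share on y = 0.9802

MRS = MU_x/MU_y = (1/5)·(y/x)^(0.5). Set equal to p_x/p_y.
Solve for the ratio: y/x = [5·p_x/p_y]^(2).
Substitute y = (y/x)·x into the budget: x* = I/(p_x + p_y·(y/x)).
Numerically y/x = 98.14303, so x* = 242/(26.55 + 13.4·98.14303) = 0.1804 and y* = 98.14303·0.1804 = 17.7023.
Expenditure on y: 13.4·17.7023 = 237.2111; share = 0.9802.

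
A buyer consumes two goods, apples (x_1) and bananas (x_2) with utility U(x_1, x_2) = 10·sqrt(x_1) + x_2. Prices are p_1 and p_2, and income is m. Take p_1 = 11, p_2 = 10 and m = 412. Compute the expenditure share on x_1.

share on x_1 = 0.5516

Set MRS = p_1/p_2: 5·x_1^(−1/2) = p_1/p_2.
Solve: √x_1 = 5·p_2/p_1, so x_1*(p_1,p_2) = (5·p_2/p_1)², and x_2* = (m − p_1·x_1*)/p_2.
Plugging in: x_1* = (5·10/11)² = 20.6612, x_2* = 18.4727.
Expenditure on x_1: 11·20.6612 = 227.2727; share = 0.5516.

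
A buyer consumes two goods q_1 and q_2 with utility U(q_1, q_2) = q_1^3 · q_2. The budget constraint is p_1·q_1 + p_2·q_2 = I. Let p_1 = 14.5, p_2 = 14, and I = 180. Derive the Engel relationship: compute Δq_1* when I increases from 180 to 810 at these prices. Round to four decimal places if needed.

The MRS is 3·q_2/q_1. Set MRS = p_1/p_2.
Rearranging, p_2·q_2 = (1/3)·p_1·q_1. Substituting into the budget gives p_1·q_1·(1 + (1/3)) = I.
Demand: q_1*(p_1,p_2,I) = 0.75·I/p_1 and q_2* = 0.25·I/p_2.
At p_1=14.5, p_2=14, I=180: q_1* = 0.75·180/14.5 = 9.3103.
At I' = 810: q_1* = 41.8966. Change: 41.8966 − 9.3103 = 32.5862.

Δq_1* = 32.5862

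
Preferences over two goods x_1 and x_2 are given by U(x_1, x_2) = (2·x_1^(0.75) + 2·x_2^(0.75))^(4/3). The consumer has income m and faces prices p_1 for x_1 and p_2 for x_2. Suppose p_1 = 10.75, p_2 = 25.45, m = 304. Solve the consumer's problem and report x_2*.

x_2* = 0.8371

From the CES first-order condition, (x_2/x_1)^(0.25) = p_1/p_2.
Solve for the ratio: x_2/x_1 = [p_1/p_2]^(4).
With the ratio pinned down, the budget gives x_1* = m/(p_1 + p_2·(x_2/x_1)) and x_2* = (x_2/x_1)·x_1*.
Numerically x_2/x_1 = 0.031833, so x_1* = 304/(10.75 + 25.45·0.031833) = 26.2972 and x_2* = 0.031833·26.2972 = 0.8371.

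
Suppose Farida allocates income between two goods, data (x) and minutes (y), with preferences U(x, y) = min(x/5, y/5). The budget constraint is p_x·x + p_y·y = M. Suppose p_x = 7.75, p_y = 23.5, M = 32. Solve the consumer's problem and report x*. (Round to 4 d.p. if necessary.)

x* = 1.024

Leontief preferences: the optimum is at the kink where x/5 = y/5, i.e. y = x.
Budget: p_x·x + p_y·x = M, so (5·p_x + 5·p_y)·x = 5·M.
Demand: x*(p_x,p_y,M) = 5·M/(5·p_x + 5·p_y), y* = 5·M/(5·p_x + 5·p_y).
Here 5·7.75 + 5·23.5 = 156.25, giving x* = 1.024.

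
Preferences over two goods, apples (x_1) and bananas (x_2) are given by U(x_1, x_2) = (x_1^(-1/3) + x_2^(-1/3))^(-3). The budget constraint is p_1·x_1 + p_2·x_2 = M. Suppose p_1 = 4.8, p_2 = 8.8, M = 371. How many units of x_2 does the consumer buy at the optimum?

MRS = MU_x_1/MU_x_2 = (x_2/x_1)^(4/3). Set equal to p_1/p_2.
Hence x_2/x_1 = (p_1/p_2)^(1/(4/3)), i.e. raised to the 0.75 power.
With the ratio pinned down, the budget gives x_1* = M/(p_1 + p_2·(x_2/x_1)) and x_2* = (x_2/x_1)·x_1*.
Numerically x_2/x_1 = 0.634701, so x_1* = 371/(4.8 + 8.8·0.634701) = 35.7233 and x_2* = 0.634701·35.7233 = 22.6736.

x_2* = 22.6736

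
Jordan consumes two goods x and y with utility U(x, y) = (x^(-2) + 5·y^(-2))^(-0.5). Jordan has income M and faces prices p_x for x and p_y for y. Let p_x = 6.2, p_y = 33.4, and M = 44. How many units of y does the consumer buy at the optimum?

From the CES first-order condition, (1/5)·(y/x)^(3) = p_x/p_y.
Hence y/x = (5·p_x/p_y)^(1/(3)), i.e. raised to the 1/3 power.
Substitute y = (y/x)·x into the budget: x* = M/(p_x + p_y·(y/x)).
Numerically y/x = 0.97545, so x* = 44/(6.2 + 33.4·0.97545) = 1.1346 and y* = 0.97545·1.1346 = 1.1068.

y* = 1.1068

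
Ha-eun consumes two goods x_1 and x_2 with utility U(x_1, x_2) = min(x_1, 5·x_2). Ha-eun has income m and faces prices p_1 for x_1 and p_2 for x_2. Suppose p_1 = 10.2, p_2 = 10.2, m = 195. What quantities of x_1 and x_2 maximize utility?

x_1* = 15.9314, x_2* = 3.1863

Demand: x_1*(p_1,p_2,m) = 5·m/(5·p_1 + p_2), x_2* = m/(5·p_1 + p_2).
Here 5·10.2 + 10.2 = 61.2, giving x_1* = 15.9314 and x_2* = 3.1863.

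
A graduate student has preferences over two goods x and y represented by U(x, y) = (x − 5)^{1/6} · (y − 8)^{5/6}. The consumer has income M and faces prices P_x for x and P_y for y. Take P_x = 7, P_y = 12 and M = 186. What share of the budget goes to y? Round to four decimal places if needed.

This is Cobb-Douglas in (x−5, y−8): tangency gives 1/6·P_y·(y−8) = 5/6·P_x·(x−5).
After buying the subsistence bundle (5, 8), a share 1/6 of the remaining income goes to x: x* = 5 + 1/6·(M − 5P_x − 8P_y)/P_x.
Discretionary income = 186 − 5·7 − 8·12 = 55; x* = 5 + 1/6·55/7 = 6.3095; y* = 8 + 5/6·55/12 = 11.8194.
Expenditure on y: 12·11.8194 = 141.8333; share = 0.7625.

share on y = 0.7625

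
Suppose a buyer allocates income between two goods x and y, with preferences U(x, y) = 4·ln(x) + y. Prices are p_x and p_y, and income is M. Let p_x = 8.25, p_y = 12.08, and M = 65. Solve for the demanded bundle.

MU_x = 4/x, MU_y = 1. Tangency: 4/x = p_x/p_y.
So x*(p_x,p_y) = 4·p_y/p_x, independent of income; and y* = (M − 4·p_y)/p_y.
At the given prices: x* = 4·12.08/8.25 = 5.857, and y* = 1.3808.

x* = 5.857, y* = 1.3808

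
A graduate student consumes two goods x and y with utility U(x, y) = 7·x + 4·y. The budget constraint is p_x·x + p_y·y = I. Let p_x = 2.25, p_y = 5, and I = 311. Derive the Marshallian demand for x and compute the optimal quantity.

Perfect substitutes: compare marginal utility per dollar. 7/p_x vs 4/p_y → 3.1111 vs 0.8.
x gives more utility per dollar, so spend all income on x: x* = I/p_x, y* = 0.
Numerically: x* = 138.2222, y* = 0.

x* = 138.2222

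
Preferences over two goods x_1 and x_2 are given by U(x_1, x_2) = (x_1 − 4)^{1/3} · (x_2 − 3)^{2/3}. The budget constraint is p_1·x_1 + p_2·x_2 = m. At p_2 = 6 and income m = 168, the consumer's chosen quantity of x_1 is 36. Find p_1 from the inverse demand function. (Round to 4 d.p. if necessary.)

p_1 = 1.5

This is Cobb-Douglas in (x_1−4, x_2−3): tangency gives 1/3·p_2·(x_2−3) = 2/3·p_1·(x_1−4).
Substituting into the budget: x_1* = 4 + 1/3·(m − 4·p_1 − 3·p_2)/p_1, and x_2* = 3 + 2/3·(…)/p_2.
Set x_1* = 36 in the demand function and solve for p_1: p_1 = 1.5.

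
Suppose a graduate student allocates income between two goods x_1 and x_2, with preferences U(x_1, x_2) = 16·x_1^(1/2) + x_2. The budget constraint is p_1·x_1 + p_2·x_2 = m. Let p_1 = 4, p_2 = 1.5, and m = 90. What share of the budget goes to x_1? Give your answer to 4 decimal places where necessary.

Set MRS = p_1/p_2: 8·x_1^(−1/2) = p_1/p_2.
Solve: √x_1 = 8·p_2/p_1, so x_1*(p_1,p_2) = (8·p_2/p_1)², and x_2* = (m − p_1·x_1*)/p_2.
Plugging in: x_1* = (8·1.5/4)² = 9, x_2* = 36.
Expenditure on x_1: 4·9 = 36; share = 0.4.

share on x_1 = 0.4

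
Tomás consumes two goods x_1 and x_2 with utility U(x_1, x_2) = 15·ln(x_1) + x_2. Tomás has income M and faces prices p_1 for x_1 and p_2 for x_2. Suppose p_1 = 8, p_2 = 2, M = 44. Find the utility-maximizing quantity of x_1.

x_1* = 3.75

So x_1*(p_1,p_2) = 15·p_2/p_1, independent of income; and x_2* = (M − 15·p_2)/p_2.
At the given prices: x_1* = 15·2/8 = 3.75.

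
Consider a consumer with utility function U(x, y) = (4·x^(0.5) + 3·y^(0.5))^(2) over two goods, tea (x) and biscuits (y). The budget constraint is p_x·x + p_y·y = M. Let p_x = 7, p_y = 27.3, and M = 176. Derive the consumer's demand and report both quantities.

x* = 21.9736, y* = 0.8126

Substitute y = (y/x)·x into the budget: x* = M/(p_x + p_y·(y/x)).
Numerically y/x = 0.036982, so x* = 176/(7 + 27.3·0.036982) = 21.9736 and y* = 0.036982·21.9736 = 0.8126.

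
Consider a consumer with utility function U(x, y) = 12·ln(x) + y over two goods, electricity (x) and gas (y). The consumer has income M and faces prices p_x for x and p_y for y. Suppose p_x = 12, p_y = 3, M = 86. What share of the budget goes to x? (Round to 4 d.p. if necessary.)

MU_x = 12/x, MU_y = 1. Tangency: 12/x = p_x/p_y.
So x*(p_x,p_y) = 12·p_y/p_x, independent of income; and y* = (M − 12·p_y)/p_y.
At the given prices: x* = 12·3/12 = 3, and y* = 16.6667.
Expenditure on x: 12·3 = 36; share = 0.4186.

share on x = 0.4186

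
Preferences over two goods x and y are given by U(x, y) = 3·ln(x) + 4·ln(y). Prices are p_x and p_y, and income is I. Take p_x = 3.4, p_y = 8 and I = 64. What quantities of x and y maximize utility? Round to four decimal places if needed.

MU_x/MU_y = (3·y)/(4·x); tangency sets this equal to p_x/p_y.
Rearranging, p_y·y = (4/3)·p_x·x. Substituting into the budget gives p_x·x·(1 + (4/3)) = I.
Demand: x*(p_x,p_y,I) = 3/7·I/p_x and y* = 4/7·I/p_y.
At p_x=3.4, p_y=8, I=64: x* = 3/7·64/3.4 = 8.0672, y* = 4.5714.

x* = 8.0672, y* = 4.5714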